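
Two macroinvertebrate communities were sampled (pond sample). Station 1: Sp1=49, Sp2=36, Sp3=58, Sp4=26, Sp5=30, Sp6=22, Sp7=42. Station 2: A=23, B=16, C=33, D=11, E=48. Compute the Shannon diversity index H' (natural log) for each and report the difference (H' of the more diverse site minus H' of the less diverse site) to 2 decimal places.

Station 1: N=263, proportions 0.186312, 0.136882, 0.220532, 0.098859, 0.114068, 0.08365, 0.159696, giving H' = 1.895564 (working shown to 6 dp, full precision carried).
Station 2: N=131, proportions 0.175573, 0.122137, 0.251908, 0.083969, 0.366412, giving H' = 1.485449.
Difference = |1.895564 − 1.485449| = 0.410115, i.e. 0.41 to 2 decimal places.

0.41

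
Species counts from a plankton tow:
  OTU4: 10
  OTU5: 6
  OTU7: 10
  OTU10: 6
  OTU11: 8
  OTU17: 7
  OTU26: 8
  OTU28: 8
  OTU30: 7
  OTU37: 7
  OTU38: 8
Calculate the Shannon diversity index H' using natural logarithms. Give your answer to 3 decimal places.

Total N = 10+6+10+6+8+7+8+8+7+7+8 = 85, so the proportions are 0.11765, 0.07059, 0.11765, 0.07059, 0.09412, 0.08235, 0.09412, 0.09412, 0.08235, 0.08235, 0.09412 (working shown to 5 dp, full precision carried).
Each pᵢ ln pᵢ term: 0.11765×(-2.14007)=-0.25177, 0.07059×(-2.65089)=-0.18712, 0.11765×(-2.14007)=-0.25177, 0.07059×(-2.65089)=-0.18712, 0.09412×(-2.36321)=-0.22242, 0.08235×(-2.49674)=-0.20561, 0.09412×(-2.36321)=-0.22242, 0.09412×(-2.36321)=-0.22242, 0.08235×(-2.49674)=-0.20561, 0.08235×(-2.49674)=-0.20561, 0.09412×(-2.36321)=-0.22242.
Sum = -2.38431, so H' = 2.384.

2.384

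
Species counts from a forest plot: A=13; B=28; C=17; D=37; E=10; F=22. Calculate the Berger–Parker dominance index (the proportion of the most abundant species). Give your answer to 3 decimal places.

Total N = 13+28+17+37+10+22 = 127, so the proportions are 0.10236, 0.22047, 0.13386, 0.29134, 0.07874, 0.17323 (working shown to 5 dp, full precision carried).
The largest proportion is 0.29134, i.e. d = 0.291 to 3 decimal places.

0.291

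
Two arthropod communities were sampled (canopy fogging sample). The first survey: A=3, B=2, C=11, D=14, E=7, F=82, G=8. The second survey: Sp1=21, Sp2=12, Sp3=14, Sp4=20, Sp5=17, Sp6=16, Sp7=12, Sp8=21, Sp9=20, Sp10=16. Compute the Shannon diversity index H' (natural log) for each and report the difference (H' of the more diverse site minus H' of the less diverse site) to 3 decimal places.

1.058

The first survey: N=127, proportions 0.02362, 0.01575, 0.08661, 0.11024, 0.05512, 0.64567, 0.06299, giving H' = 1.22518 (working shown to 5 dp, full precision carried).
The second survey: N=169, proportions 0.12426, 0.07101, 0.08284, 0.11834, 0.10059, 0.09467, 0.07101, 0.12426, 0.11834, 0.09467, giving H' = 2.28273.
Difference = |1.22518 − 2.28273| = 1.05755, i.e. 1.058 to 3 decimal places.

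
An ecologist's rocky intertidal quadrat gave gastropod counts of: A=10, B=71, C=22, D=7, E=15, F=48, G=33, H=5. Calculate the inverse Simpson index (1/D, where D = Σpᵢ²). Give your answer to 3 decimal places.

4.778

Total N = 10+71+22+7+15+48+33+5 = 211, so the proportions are 0.0473934, 0.3364929, 0.1042654, 0.0331754, 0.07109, 0.2274882, 0.1563981, 0.0236967 (working shown to 7 dp, full precision carried).
D = 0.0473934² + 0.3364929² + 0.1042654² + 0.0331754² + 0.07109² + 0.2274882² + 0.1563981² + 0.0236967² = 0.0022461 + 0.1132275 + 0.0108713 + 0.0011006 + 0.0050538 + 0.0517509 + 0.0244604 + 0.0005615 = 0.2092720.
So 1/D = 4.77847, i.e. 4.778 to 3 decimal places.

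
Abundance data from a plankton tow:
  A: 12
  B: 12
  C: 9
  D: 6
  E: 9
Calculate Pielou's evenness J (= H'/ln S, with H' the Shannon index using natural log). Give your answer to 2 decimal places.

0.98

Total N = 12+12+9+6+9 = 48, so the proportions are 0.25, 0.25, 0.1875, 0.125, 0.1875 (working shown to 4 dp, full precision carried).
H' = −Σ pᵢ ln pᵢ = −((-0.3466) + (-0.3466) + (-0.3139) + (-0.2599) + (-0.3139)) = 1.5808.
With S = 5 species, ln S = 1.6094, so J = 1.5808/1.6094 = 0.9822, i.e. 0.98 to 2 decimal places.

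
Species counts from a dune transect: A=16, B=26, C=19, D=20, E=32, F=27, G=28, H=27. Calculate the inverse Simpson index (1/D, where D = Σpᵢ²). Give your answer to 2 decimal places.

Total N = 16+26+19+20+32+27+28+27 = 195, so the proportions are 0.082051, 0.133333, 0.097436, 0.102564, 0.164103, 0.138462, 0.14359, 0.138462 (working shown to 6 dp, full precision carried).
D = 0.082051² + 0.133333² + 0.097436² + 0.102564² + 0.164103² + 0.138462² + 0.14359² + 0.138462² = 0.006732 + 0.017778 + 0.009494 + 0.010519 + 0.026930 + 0.019172 + 0.020618 + 0.019172 = 0.130414.
So 1/D = 7.6679, i.e. 7.67 to 2 decimal places.

7.67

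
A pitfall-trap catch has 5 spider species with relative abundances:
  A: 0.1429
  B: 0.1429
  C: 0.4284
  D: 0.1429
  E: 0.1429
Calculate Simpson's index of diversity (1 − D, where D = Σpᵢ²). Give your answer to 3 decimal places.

D = 0.1429² + 0.1429² + 0.4284² + 0.1429² + 0.1429² = 0.02042 + 0.02042 + 0.18353 + 0.02042 + 0.02042 = 0.26521 (working shown to 5 dp, full precision carried).
So 1 − D = 0.73479, i.e. 0.735 to 3 decimal places.

0.735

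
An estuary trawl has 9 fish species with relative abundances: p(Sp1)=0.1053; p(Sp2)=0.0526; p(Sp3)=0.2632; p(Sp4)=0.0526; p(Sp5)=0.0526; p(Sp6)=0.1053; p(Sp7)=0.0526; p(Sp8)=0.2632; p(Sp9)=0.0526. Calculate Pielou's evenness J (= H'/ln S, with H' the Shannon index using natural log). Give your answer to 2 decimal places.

H' = −Σ pᵢ ln pᵢ = −((-0.2370) + (-0.1549) + (-0.3513) + (-0.1549) + (-0.1549) + (-0.2370) + (-0.1549) + (-0.3513) + (-0.1549)) = 1.9513 (working shown to 4 dp, full precision carried).
With S = 9 species, ln S = 2.1972, so J = 1.9513/2.1972 = 0.8881, i.e. 0.89 to 2 decimal places.

0.89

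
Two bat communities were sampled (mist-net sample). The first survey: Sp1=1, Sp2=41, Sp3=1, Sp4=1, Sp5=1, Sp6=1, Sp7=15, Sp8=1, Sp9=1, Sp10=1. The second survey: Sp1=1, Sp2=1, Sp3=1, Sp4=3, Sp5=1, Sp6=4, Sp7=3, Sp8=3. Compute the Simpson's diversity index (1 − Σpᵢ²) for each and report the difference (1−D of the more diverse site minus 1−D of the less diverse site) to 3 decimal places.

The first survey: N=64, proportions 0.01562, 0.64062, 0.01562, 0.01562, 0.01562, 0.01562, 0.23438, 0.01562, 0.01562, 0.01562, giving 1−D = 0.53271 (working shown to 5 dp, full precision carried).
The second survey: N=17, proportions 0.05882, 0.05882, 0.05882, 0.17647, 0.05882, 0.23529, 0.17647, 0.17647, giving 1−D = 0.83737.
Difference = |0.53271 − 0.83737| = 0.30466, i.e. 0.305 to 3 decimal places.

0.305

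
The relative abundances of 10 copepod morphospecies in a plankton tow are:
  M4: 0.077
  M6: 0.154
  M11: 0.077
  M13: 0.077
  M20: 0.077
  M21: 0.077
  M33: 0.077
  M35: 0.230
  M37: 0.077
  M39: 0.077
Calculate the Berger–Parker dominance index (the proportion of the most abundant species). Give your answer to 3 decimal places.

The largest proportion is 0.23, i.e. d = 0.230 to 3 decimal places.

0.230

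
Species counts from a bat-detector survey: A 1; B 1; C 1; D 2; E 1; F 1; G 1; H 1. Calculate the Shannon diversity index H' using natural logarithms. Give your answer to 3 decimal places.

Total N = 1+1+1+2+1+1+1+1 = 9, so the proportions are 0.11111, 0.11111, 0.11111, 0.22222, 0.11111, 0.11111, 0.11111, 0.11111 (working shown to 5 dp, full precision carried).
Each pᵢ ln pᵢ term: 0.11111×(-2.19722)=-0.24414, 0.11111×(-2.19722)=-0.24414, 0.11111×(-2.19722)=-0.24414, 0.22222×(-1.50408)=-0.33424, 0.11111×(-2.19722)=-0.24414, 0.11111×(-2.19722)=-0.24414, 0.11111×(-2.19722)=-0.24414, 0.11111×(-2.19722)=-0.24414.
Sum = -2.04319, so H' = 2.043.

2.043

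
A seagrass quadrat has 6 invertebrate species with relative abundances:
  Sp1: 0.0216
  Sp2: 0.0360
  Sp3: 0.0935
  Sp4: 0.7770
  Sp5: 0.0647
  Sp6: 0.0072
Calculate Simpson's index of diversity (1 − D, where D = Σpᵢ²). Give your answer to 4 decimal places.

0.3815

D = 0.0216² + 0.036² + 0.0935² + 0.777² + 0.0647² + 0.0072² = 0.000467 + 0.001296 + 0.008742 + 0.603729 + 0.004186 + 0.000052 = 0.618472 (working shown to 6 dp, full precision carried).
So 1 − D = 0.381528, i.e. 0.3815 to 4 decimal places.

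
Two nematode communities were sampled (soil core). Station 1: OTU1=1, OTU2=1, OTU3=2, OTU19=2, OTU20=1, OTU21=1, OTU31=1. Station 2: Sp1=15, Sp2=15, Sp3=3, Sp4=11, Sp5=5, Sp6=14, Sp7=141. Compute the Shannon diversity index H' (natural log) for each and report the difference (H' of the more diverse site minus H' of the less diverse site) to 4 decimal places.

0.7558

Station 1: N=9, proportions 0.111111, 0.111111, 0.222222, 0.222222, 0.111111, 0.111111, 0.111111, giving H' = 1.889159 (working shown to 6 dp, full precision carried).
Station 2: N=204, proportions 0.073529, 0.073529, 0.014706, 0.053922, 0.02451, 0.068627, 0.691176, giving H' = 1.133398.
Difference = |1.889159 − 1.133398| = 0.755761, i.e. 0.7558 to 4 decimal places.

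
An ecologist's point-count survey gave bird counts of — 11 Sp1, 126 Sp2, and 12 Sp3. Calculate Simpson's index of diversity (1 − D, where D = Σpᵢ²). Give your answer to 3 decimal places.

0.273

Total N = 11+126+12 = 149, so the proportions are 0.07383, 0.84564, 0.08054 (working shown to 5 dp, full precision carried).
D = 0.07383² + 0.84564² + 0.08054² = 0.00545 + 0.71510 + 0.00649 = 0.72704.
So 1 − D = 0.27296, i.e. 0.273 to 3 decimal places.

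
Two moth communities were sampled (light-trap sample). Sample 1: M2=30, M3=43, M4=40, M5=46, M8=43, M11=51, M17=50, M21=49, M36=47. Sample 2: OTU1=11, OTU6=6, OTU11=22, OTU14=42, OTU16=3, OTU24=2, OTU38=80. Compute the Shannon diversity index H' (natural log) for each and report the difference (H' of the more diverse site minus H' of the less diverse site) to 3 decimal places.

0.794

Sample 1: N=399, proportions 0.075188, 0.107769, 0.100251, 0.115288, 0.107769, 0.12782, 0.125313, 0.122807, 0.117794, giving H' = 2.187076 (working shown to 6 dp, full precision carried).
Sample 2: N=166, proportions 0.066265, 0.036145, 0.13253, 0.253012, 0.018072, 0.012048, 0.481928, giving H' = 1.392971.
Difference = |2.187076 − 1.392971| = 0.794105, i.e. 0.794 to 3 decimal places.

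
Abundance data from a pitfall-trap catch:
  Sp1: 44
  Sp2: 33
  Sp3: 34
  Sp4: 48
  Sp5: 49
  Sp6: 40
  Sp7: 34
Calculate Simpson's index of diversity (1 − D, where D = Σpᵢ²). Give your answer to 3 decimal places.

0.854

Total N = 44+33+34+48+49+40+34 = 282, so the proportions are 0.15603, 0.11702, 0.12057, 0.17021, 0.17376, 0.14184, 0.12057 (working shown to 5 dp, full precision carried).
D = 0.15603² + 0.11702² + 0.12057² + 0.17021² + 0.17376² + 0.14184² + 0.12057² = 0.02434 + 0.01369 + 0.01454 + 0.02897 + 0.03019 + 0.02012 + 0.01454 = 0.14640.
So 1 − D = 0.85360, i.e. 0.854 to 3 decimal places.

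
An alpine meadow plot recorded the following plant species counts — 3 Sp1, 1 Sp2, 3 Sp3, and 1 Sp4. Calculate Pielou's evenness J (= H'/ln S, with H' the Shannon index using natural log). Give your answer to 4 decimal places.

Total N = 3+1+3+1 = 8, so the proportions are 0.375, 0.125, 0.375, 0.125 (working shown to 6 dp, full precision carried).
H' = −Σ pᵢ ln pᵢ = −((-0.367811) + (-0.259930) + (-0.367811) + (-0.259930)) = 1.255482.
With S = 4 species, ln S = 1.386294, so J = 1.255482/1.386294 = 0.905639, i.e. 0.9056 to 4 decimal places.

0.9056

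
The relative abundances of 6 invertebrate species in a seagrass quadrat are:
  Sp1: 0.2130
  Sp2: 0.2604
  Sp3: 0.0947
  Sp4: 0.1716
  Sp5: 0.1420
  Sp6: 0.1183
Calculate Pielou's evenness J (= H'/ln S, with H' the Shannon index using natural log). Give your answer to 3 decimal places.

0.968

H' = −Σ pᵢ ln pᵢ = −((-0.32940) + (-0.35038) + (-0.22321) + (-0.30246) + (-0.27717) + (-0.25252)) = 1.73514 (working shown to 5 dp, full precision carried).
With S = 6 species, ln S = 1.79176, so J = 1.73514/1.79176 = 0.96840, i.e. 0.968 to 3 decimal places.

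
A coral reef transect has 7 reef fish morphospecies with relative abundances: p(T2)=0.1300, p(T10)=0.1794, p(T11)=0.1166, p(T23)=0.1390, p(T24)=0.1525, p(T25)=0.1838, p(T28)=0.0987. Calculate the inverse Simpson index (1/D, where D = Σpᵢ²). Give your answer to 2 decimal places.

6.72

D = 0.13² + 0.1794² + 0.1166² + 0.139² + 0.1525² + 0.1838² + 0.0987² = 0.016900 + 0.032184 + 0.013596 + 0.019321 + 0.023256 + 0.033782 + 0.009742 = 0.148781 (working shown to 6 dp, full precision carried).
So 1/D = 6.7213, i.e. 6.72 to 2 decimal places.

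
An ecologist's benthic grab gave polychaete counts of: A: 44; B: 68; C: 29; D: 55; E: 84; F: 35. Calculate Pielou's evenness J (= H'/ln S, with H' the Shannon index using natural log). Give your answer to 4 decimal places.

Total N = 44+68+29+55+84+35 = 315, so the proportions are 0.139683, 0.215873, 0.092063, 0.174603, 0.266667, 0.111111 (working shown to 6 dp, full precision carried).
H' = −Σ pᵢ ln pᵢ = −((-0.274949) + (-0.330947) + (-0.219597) + (-0.304724) + (-0.352468) + (-0.244136)) = 1.726822.
With S = 6 species, ln S = 1.791759, so J = 1.726822/1.791759 = 0.963758, i.e. 0.9638 to 4 decimal places.

0.9638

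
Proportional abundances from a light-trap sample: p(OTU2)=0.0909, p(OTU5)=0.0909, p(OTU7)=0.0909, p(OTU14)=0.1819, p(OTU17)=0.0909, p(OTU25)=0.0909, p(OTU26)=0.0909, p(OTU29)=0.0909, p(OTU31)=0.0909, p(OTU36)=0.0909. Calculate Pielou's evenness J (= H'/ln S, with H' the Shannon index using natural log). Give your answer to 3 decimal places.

H' = −Σ pᵢ ln pᵢ = −((-0.21798) + (-0.21798) + (-0.21798) + (-0.31001) + (-0.21798) + (-0.21798) + (-0.21798) + (-0.21798) + (-0.21798) + (-0.21798)) = 2.27181 (working shown to 5 dp, full precision carried).
With S = 10 species, ln S = 2.30259, so J = 2.27181/2.30259 = 0.98664, i.e. 0.987 to 3 decimal places.

0.987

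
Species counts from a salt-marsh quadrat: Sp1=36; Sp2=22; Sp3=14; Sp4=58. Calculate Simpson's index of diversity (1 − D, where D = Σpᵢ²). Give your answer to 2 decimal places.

Total N = 36+22+14+58 = 130, so the proportions are 0.2769, 0.1692, 0.1077, 0.4462 (working shown to 4 dp, full precision carried).
D = 0.2769² + 0.1692² + 0.1077² + 0.4462² = 0.0767 + 0.0286 + 0.0116 + 0.1991 = 0.3160.
So 1 − D = 0.6840, i.e. 0.68 to 2 decimal places.

0.68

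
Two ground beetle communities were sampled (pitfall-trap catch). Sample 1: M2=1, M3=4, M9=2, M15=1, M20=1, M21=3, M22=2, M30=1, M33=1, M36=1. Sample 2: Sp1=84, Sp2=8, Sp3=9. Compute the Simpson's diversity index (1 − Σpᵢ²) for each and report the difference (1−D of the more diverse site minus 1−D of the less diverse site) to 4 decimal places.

Sample 1: N=17, proportions 0.058824, 0.235294, 0.117647, 0.058824, 0.058824, 0.176471, 0.117647, 0.058824, 0.058824, 0.058824, giving 1−D = 0.865052 (working shown to 6 dp, full precision carried).
Sample 2: N=101, proportions 0.831683, 0.079208, 0.089109, giving 1−D = 0.294089.
Difference = |0.865052 − 0.294089| = 0.570963, i.e. 0.5710 to 4 decimal places.

0.5710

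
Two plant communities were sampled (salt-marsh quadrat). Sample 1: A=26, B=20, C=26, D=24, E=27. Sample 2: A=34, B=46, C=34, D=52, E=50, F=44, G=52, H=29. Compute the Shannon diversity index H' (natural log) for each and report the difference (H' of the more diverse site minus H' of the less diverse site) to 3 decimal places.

Sample 1: N=123, proportions 0.21138, 0.1626, 0.21138, 0.19512, 0.21951, giving H' = 1.60408 (working shown to 5 dp, full precision carried).
Sample 2: N=341, proportions 0.09971, 0.1349, 0.09971, 0.15249, 0.14663, 0.12903, 0.15249, 0.08504, giving H' = 2.05887.
Difference = |1.60408 − 2.05887| = 0.45479, i.e. 0.455 to 3 decimal places.

0.455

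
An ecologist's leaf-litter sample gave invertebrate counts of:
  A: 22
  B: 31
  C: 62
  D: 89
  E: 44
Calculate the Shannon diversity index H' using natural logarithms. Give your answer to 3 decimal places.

Total N = 22+31+62+89+44 = 248, so the proportions are 0.08871, 0.125, 0.25, 0.35887, 0.17742 (working shown to 5 dp, full precision carried).
Each pᵢ ln pᵢ term: 0.08871×(-2.42239)=-0.21489, 0.125×(-2.07944)=-0.25993, 0.25×(-1.38629)=-0.34657, 0.35887×(-1.02479)=-0.36777, 0.17742×(-1.72924)=-0.30680.
Sum = -1.49596, so H' = 1.496.

1.496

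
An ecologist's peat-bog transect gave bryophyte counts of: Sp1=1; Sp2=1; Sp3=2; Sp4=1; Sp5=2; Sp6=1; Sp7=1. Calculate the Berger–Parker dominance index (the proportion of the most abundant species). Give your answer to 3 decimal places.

0.222

Total N = 1+1+2+1+2+1+1 = 9, so the proportions are 0.11111, 0.11111, 0.22222, 0.11111, 0.22222, 0.11111, 0.11111 (working shown to 5 dp, full precision carried).
The largest proportion is 0.22222, i.e. d = 0.222 to 3 decimal places.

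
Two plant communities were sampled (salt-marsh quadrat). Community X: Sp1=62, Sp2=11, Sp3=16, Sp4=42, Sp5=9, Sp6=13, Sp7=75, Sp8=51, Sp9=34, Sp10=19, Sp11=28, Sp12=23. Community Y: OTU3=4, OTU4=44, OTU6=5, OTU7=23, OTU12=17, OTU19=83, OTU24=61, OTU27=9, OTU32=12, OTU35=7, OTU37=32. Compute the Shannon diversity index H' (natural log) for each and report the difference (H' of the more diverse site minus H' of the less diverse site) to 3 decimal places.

0.270

Community X: N=383, proportions 0.16188, 0.028721, 0.041775, 0.109661, 0.023499, 0.033943, 0.195822, 0.133159, 0.088773, 0.049608, 0.073107, 0.060052, giving H' = 2.286637 (working shown to 6 dp, full precision carried).
Community Y: N=297, proportions 0.013468, 0.148148, 0.016835, 0.077441, 0.057239, 0.279461, 0.205387, 0.030303, 0.040404, 0.023569, 0.107744, giving H' = 2.016885.
Difference = |2.286637 − 2.016885| = 0.269752, i.e. 0.270 to 3 decimal places.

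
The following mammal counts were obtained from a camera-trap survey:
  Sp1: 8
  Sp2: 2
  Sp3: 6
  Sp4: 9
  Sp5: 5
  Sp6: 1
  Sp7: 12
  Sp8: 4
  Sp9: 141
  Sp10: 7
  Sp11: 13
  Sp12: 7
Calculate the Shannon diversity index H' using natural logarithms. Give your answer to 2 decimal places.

Total N = 8+2+6+9+5+1+12+4+141+7+13+7 = 215, so the proportions are 0.0372, 0.0093, 0.0279, 0.0419, 0.0233, 0.0047, 0.0558, 0.0186, 0.6558, 0.0326, 0.0605, 0.0326 (working shown to 4 dp, full precision carried).
Each pᵢ ln pᵢ term: 0.0372×(-3.2912)=-0.1225, 0.0093×(-4.6775)=-0.0435, 0.0279×(-3.5789)=-0.0999, 0.0419×(-3.1734)=-0.1328, 0.0233×(-3.7612)=-0.0875, 0.0047×(-5.3706)=-0.0250, 0.0558×(-2.8857)=-0.1611, 0.0186×(-3.9843)=-0.0741, 0.6558×(-0.4219)=-0.2767, 0.0326×(-3.4247)=-0.1115, 0.0605×(-2.8057)=-0.1696, 0.0326×(-3.4247)=-0.1115.
Sum = -1.4157, so H' = 1.42.

1.42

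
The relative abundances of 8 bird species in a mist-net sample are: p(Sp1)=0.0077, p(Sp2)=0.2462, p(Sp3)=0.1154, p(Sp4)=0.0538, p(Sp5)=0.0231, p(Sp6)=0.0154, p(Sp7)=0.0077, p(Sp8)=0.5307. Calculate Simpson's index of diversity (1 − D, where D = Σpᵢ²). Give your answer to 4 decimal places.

D = 0.0077² + 0.2462² + 0.1154² + 0.0538² + 0.0231² + 0.0154² + 0.0077² + 0.5307² = 0.000059 + 0.060614 + 0.013317 + 0.002894 + 0.000534 + 0.000237 + 0.000059 + 0.281642 = 0.359358 (working shown to 6 dp, full precision carried).
So 1 − D = 0.640642, i.e. 0.6406 to 4 decimal places.

0.6406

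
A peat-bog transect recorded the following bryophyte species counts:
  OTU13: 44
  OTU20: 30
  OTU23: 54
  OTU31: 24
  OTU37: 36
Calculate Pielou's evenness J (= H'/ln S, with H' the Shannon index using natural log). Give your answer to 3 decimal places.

Total N = 44+30+54+24+36 = 188, so the proportions are 0.23404, 0.15957, 0.28723, 0.12766, 0.19149 (working shown to 5 dp, full precision carried).
H' = −Σ pᵢ ln pᵢ = −((-0.33989) + (-0.29286) + (-0.35831) + (-0.26277) + (-0.31652)) = 1.57035.
With S = 5 species, ln S = 1.60944, so J = 1.57035/1.60944 = 0.97571, i.e. 0.976 to 3 decimal places.

0.976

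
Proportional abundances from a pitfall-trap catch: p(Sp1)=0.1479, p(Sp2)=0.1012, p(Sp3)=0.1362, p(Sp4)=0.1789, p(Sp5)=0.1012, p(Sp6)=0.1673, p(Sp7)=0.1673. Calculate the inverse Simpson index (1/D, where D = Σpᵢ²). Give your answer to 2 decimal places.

D = 0.1479² + 0.1012² + 0.1362² + 0.1789² + 0.1012² + 0.1673² + 0.1673² = 0.021874 + 0.010241 + 0.018550 + 0.032005 + 0.010241 + 0.027989 + 0.027989 = 0.148892 (working shown to 6 dp, full precision carried).
So 1/D = 6.7163, i.e. 6.72 to 2 decimal places.

6.72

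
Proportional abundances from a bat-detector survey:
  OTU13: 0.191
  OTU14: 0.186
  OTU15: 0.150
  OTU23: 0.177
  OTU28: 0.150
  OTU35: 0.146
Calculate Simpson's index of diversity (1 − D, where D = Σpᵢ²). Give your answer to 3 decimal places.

0.831

D = 0.191² + 0.186² + 0.15² + 0.177² + 0.15² + 0.146² = 0.03648 + 0.03460 + 0.02250 + 0.03133 + 0.02250 + 0.02132 = 0.16872 (working shown to 5 dp, full precision carried).
So 1 − D = 0.83128, i.e. 0.831 to 3 decimal places.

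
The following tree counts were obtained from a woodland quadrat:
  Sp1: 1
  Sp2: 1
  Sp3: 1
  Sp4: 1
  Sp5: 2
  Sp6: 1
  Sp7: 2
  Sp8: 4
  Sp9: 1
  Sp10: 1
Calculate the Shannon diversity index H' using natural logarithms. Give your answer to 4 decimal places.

Total N = 1+1+1+1+2+1+2+4+1+1 = 15, so the proportions are 0.066667, 0.066667, 0.066667, 0.066667, 0.133333, 0.066667, 0.133333, 0.266667, 0.066667, 0.066667 (working shown to 6 dp, full precision carried).
Each pᵢ ln pᵢ term: 0.066667×(-2.708050)=-0.180537, 0.066667×(-2.708050)=-0.180537, 0.066667×(-2.708050)=-0.180537, 0.066667×(-2.708050)=-0.180537, 0.133333×(-2.014903)=-0.268654, 0.066667×(-2.708050)=-0.180537, 0.133333×(-2.014903)=-0.268654, 0.266667×(-1.321756)=-0.352468, 0.066667×(-2.708050)=-0.180537, 0.066667×(-2.708050)=-0.180537.
Sum = -2.153532, so H' = 2.1535.

2.1535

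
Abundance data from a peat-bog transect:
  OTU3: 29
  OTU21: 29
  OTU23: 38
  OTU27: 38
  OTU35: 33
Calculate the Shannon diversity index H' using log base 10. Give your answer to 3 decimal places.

Total N = 29+29+38+38+33 = 167, so the proportions are 0.17365, 0.17365, 0.22754, 0.22754, 0.1976 (working shown to 5 dp, full precision carried).
Each pᵢ log₁₀ pᵢ term: 0.17365×(-0.76032)=-0.13203, 0.17365×(-0.76032)=-0.13203, 0.22754×(-0.64293)=-0.14630, 0.22754×(-0.64293)=-0.14630, 0.1976×(-0.70420)=-0.13915.
Sum = -0.69581, so H' = 0.696.

0.696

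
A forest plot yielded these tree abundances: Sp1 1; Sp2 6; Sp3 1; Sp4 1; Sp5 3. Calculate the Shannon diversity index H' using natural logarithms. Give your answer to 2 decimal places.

1.31

Total N = 1+6+1+1+3 = 12, so the proportions are 0.0833, 0.5, 0.0833, 0.0833, 0.25 (working shown to 4 dp, full precision carried).
Each pᵢ ln pᵢ term: 0.0833×(-2.4849)=-0.2071, 0.5×(-0.6931)=-0.3466, 0.0833×(-2.4849)=-0.2071, 0.0833×(-2.4849)=-0.2071, 0.25×(-1.3863)=-0.3466.
Sum = -1.3144, so H' = 1.31.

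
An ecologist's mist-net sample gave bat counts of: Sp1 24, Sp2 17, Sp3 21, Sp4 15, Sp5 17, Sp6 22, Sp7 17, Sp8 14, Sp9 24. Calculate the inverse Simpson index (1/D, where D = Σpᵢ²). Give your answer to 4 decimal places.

Total N = 24+17+21+15+17+22+17+14+24 = 171, so the proportions are 0.14035088, 0.0994152, 0.12280702, 0.0877193, 0.0994152, 0.12865497, 0.0994152, 0.08187135, 0.14035088 (working shown to 8 dp, full precision carried).
D = 0.14035088² + 0.0994152² + 0.12280702² + 0.0877193² + 0.0994152² + 0.12865497² + 0.0994152² + 0.08187135² + 0.14035088² = 0.01969837 + 0.00988338 + 0.01508156 + 0.00769468 + 0.00988338 + 0.01655210 + 0.00988338 + 0.00670292 + 0.01969837 = 0.11507814.
So 1/D = 8.689747, i.e. 8.6897 to 4 decimal places.

8.6897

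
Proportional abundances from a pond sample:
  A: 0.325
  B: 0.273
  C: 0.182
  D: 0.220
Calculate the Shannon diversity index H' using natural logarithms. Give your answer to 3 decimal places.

Each pᵢ ln pᵢ term (working shown to 5 dp, full precision carried): 0.325×(-1.12393)=-0.36528, 0.273×(-1.29828)=-0.35443, 0.182×(-1.70375)=-0.31008, 0.22×(-1.51413)=-0.33311.
Sum = -1.36290, so H' = 1.363.

1.363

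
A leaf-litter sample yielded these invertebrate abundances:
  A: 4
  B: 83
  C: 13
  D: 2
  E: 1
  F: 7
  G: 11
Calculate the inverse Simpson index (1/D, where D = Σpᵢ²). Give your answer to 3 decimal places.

Total N = 4+83+13+2+1+7+11 = 121, so the proportions are 0.033058, 0.68595, 0.107438, 0.016529, 0.008264, 0.057851, 0.090909 (working shown to 6 dp, full precision carried).
D = 0.033058² + 0.68595² + 0.107438² + 0.016529² + 0.008264² + 0.057851² + 0.090909² = 0.001093 + 0.470528 + 0.011543 + 0.000273 + 0.000068 + 0.003347 + 0.008264 = 0.495116.
So 1/D = 2.01973, i.e. 2.020 to 3 decimal places.

2.020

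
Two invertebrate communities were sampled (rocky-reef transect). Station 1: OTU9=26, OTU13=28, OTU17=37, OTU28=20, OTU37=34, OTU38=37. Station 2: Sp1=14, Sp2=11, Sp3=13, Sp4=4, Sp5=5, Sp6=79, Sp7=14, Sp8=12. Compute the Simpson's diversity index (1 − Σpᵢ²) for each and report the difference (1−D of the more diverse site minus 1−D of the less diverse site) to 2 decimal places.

0.13

Station 1: N=182, proportions 0.14286, 0.15385, 0.2033, 0.10989, 0.18681, 0.2033, giving 1−D = 0.82629 (working shown to 5 dp, full precision carried).
Station 2: N=152, proportions 0.09211, 0.07237, 0.08553, 0.02632, 0.03289, 0.51974, 0.09211, 0.07895, giving 1−D = 0.69235.
Difference = |0.82629 − 0.69235| = 0.13394, i.e. 0.13 to 2 decimal places.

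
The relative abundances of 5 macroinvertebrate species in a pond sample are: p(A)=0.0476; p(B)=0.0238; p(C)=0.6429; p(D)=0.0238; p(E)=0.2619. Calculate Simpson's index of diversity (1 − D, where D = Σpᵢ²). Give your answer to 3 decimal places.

D = 0.0476² + 0.0238² + 0.6429² + 0.0238² + 0.2619² = 0.00227 + 0.00057 + 0.41332 + 0.00057 + 0.06859 = 0.48531 (working shown to 5 dp, full precision carried).
So 1 − D = 0.51469, i.e. 0.515 to 3 decimal places.

0.515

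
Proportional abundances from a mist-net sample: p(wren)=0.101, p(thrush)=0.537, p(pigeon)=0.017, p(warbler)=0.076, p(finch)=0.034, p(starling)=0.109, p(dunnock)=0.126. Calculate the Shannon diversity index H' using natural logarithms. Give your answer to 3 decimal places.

1.448

Each pᵢ ln pᵢ term (working shown to 5 dp, full precision carried): 0.101×(-2.29263)=-0.23156, 0.537×(-0.62176)=-0.33388, 0.017×(-4.07454)=-0.06927, 0.076×(-2.57702)=-0.19585, 0.034×(-3.38139)=-0.11497, 0.109×(-2.21641)=-0.24159, 0.126×(-2.07147)=-0.26101.
Sum = -1.44812, so H' = 1.448.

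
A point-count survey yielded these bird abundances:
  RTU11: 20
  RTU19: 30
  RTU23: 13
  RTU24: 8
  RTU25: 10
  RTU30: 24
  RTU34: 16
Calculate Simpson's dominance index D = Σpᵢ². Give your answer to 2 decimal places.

Total N = 20+30+13+8+10+24+16 = 121, so the proportions are 0.1653, 0.2479, 0.1074, 0.0661, 0.0826, 0.1983, 0.1322 (working shown to 4 dp, full precision carried).
D = 0.1653² + 0.2479² + 0.1074² + 0.0661² + 0.0826² + 0.1983² + 0.1322² = 0.0273 + 0.0615 + 0.0115 + 0.0044 + 0.0068 + 0.0393 + 0.0175 = 0.1684.
To 2 decimal places, D = 0.17.

0.17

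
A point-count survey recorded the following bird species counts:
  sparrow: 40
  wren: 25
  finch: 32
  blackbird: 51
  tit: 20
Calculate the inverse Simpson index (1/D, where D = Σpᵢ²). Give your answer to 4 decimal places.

Total N = 40+25+32+51+20 = 168, so the proportions are 0.23809524, 0.14880952, 0.19047619, 0.30357143, 0.11904762 (working shown to 8 dp, full precision carried).
D = 0.23809524² + 0.14880952² + 0.19047619² + 0.30357143² + 0.11904762² = 0.05668934 + 0.02214427 + 0.03628118 + 0.09215561 + 0.01417234 = 0.22144274.
So 1/D = 4.515840, i.e. 4.5158 to 4 decimal places.

4.5158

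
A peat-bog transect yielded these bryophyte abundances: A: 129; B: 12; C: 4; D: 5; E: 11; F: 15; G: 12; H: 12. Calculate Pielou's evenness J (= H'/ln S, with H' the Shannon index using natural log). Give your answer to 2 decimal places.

0.63

Total N = 129+12+4+5+11+15+12+12 = 200, so the proportions are 0.645, 0.06, 0.02, 0.025, 0.055, 0.075, 0.06, 0.06 (working shown to 4 dp, full precision carried).
H' = −Σ pᵢ ln pᵢ = −((-0.2828) + (-0.1688) + (-0.0782) + (-0.0922) + (-0.1595) + (-0.1943) + (-0.1688) + (-0.1688)) = 1.3135.
With S = 8 species, ln S = 2.0794, so J = 1.3135/2.0794 = 0.6317, i.e. 0.63 to 2 decimal places.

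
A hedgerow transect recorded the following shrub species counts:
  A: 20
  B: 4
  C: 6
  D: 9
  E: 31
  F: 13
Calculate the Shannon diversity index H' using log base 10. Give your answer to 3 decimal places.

Total N = 20+4+6+9+31+13 = 83, so the proportions are 0.24096, 0.04819, 0.07229, 0.10843, 0.37349, 0.15663 (working shown to 5 dp, full precision carried).
Each pᵢ log₁₀ pᵢ term: 0.24096×(-0.61805)=-0.14893, 0.04819×(-1.31702)=-0.06347, 0.07229×(-1.14093)=-0.08248, 0.10843×(-0.96484)=-0.10462, 0.37349×(-0.42772)=-0.15975, 0.15663×(-0.80513)=-0.12611.
Sum = -0.68535, so H' = 0.685.

0.685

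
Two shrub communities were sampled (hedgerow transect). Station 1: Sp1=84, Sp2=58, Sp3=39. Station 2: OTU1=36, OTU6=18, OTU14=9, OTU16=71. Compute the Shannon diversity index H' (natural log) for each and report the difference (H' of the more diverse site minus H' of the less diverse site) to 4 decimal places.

0.0890

Station 1: N=181, proportions 0.464088, 0.320442, 0.21547, giving H' = 1.051684 (working shown to 6 dp, full precision carried).
Station 2: N=134, proportions 0.268657, 0.134328, 0.067164, 0.529851, giving H' = 1.140686.
Difference = |1.051684 − 1.140686| = 0.089002, i.e. 0.0890 to 4 decimal places.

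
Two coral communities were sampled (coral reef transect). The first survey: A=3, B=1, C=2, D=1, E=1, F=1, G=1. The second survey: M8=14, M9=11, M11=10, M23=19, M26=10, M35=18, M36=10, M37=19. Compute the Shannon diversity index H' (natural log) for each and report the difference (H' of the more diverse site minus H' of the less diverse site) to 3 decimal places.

0.206

The first survey: N=10, proportions 0.3, 0.1, 0.2, 0.1, 0.1, 0.1, 0.1, giving H' = 1.83437 (working shown to 5 dp, full precision carried).
The second survey: N=111, proportions 0.12613, 0.0991, 0.09009, 0.17117, 0.09009, 0.16216, 0.09009, 0.17117, giving H' = 2.04001.
Difference = |1.83437 − 2.04001| = 0.20564, i.e. 0.206 to 3 decimal places.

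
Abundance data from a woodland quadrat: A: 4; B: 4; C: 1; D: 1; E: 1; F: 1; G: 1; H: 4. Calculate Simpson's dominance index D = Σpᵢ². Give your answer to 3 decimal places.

Total N = 4+4+1+1+1+1+1+4 = 17, so the proportions are 0.23529, 0.23529, 0.05882, 0.05882, 0.05882, 0.05882, 0.05882, 0.23529 (working shown to 5 dp, full precision carried).
D = 0.23529² + 0.23529² + 0.05882² + 0.05882² + 0.05882² + 0.05882² + 0.05882² + 0.23529² = 0.05536 + 0.05536 + 0.00346 + 0.00346 + 0.00346 + 0.00346 + 0.00346 + 0.05536 = 0.18339.
To 3 decimal places, D = 0.183.

0.183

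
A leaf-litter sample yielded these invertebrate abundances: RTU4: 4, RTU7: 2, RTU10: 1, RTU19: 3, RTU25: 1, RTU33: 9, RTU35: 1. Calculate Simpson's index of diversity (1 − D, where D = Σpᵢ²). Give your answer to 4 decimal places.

0.7438

Total N = 4+2+1+3+1+9+1 = 21, so the proportions are 0.190476, 0.095238, 0.047619, 0.142857, 0.047619, 0.428571, 0.047619 (working shown to 6 dp, full precision carried).
D = 0.190476² + 0.095238² + 0.047619² + 0.142857² + 0.047619² + 0.428571² + 0.047619² = 0.036281 + 0.009070 + 0.002268 + 0.020408 + 0.002268 + 0.183673 + 0.002268 = 0.256236.
So 1 − D = 0.743764, i.e. 0.7438 to 4 decimal places.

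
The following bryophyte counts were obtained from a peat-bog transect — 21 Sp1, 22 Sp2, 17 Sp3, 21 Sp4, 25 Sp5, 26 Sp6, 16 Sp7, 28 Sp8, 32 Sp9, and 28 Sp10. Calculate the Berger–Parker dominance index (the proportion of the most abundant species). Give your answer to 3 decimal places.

Total N = 21+22+17+21+25+26+16+28+32+28 = 236, so the proportions are 0.08898, 0.09322, 0.07203, 0.08898, 0.10593, 0.11017, 0.0678, 0.11864, 0.13559, 0.11864 (working shown to 5 dp, full precision carried).
The largest proportion is 0.13559, i.e. d = 0.136 to 3 decimal places.

0.136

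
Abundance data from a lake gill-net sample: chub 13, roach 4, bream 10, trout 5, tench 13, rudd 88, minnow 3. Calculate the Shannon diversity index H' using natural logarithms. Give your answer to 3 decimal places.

1.232

Total N = 13+4+10+5+13+88+3 = 136, so the proportions are 0.09559, 0.02941, 0.07353, 0.03676, 0.09559, 0.64706, 0.02206 (working shown to 5 dp, full precision carried).
Each pᵢ ln pᵢ term: 0.09559×(-2.34771)=-0.22441, 0.02941×(-3.52636)=-0.10372, 0.07353×(-2.61007)=-0.19192, 0.03676×(-3.30322)=-0.12144, 0.09559×(-2.34771)=-0.22441, 0.64706×(-0.43532)=-0.28168, 0.02206×(-3.81404)=-0.08413.
Sum = -1.23171, so H' = 1.232.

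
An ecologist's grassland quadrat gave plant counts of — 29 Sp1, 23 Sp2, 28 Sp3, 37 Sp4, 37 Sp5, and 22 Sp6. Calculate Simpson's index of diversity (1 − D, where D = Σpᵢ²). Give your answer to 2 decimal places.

Total N = 29+23+28+37+37+22 = 176, so the proportions are 0.1648, 0.1307, 0.1591, 0.2102, 0.2102, 0.125 (working shown to 4 dp, full precision carried).
D = 0.1648² + 0.1307² + 0.1591² + 0.2102² + 0.2102² + 0.125² = 0.0272 + 0.0171 + 0.0253 + 0.0442 + 0.0442 + 0.0156 = 0.1736.
So 1 − D = 0.8264, i.e. 0.83 to 2 decimal places.

0.83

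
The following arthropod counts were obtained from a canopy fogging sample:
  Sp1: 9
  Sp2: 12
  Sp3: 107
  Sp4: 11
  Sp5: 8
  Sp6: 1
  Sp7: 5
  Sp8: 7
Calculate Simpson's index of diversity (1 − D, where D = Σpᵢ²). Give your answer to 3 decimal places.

Total N = 9+12+107+11+8+1+5+7 = 160, so the proportions are 0.05625, 0.075, 0.66875, 0.06875, 0.05, 0.00625, 0.03125, 0.04375 (working shown to 5 dp, full precision carried).
D = 0.05625² + 0.075² + 0.66875² + 0.06875² + 0.05² + 0.00625² + 0.03125² + 0.04375² = 0.00316 + 0.00562 + 0.44723 + 0.00473 + 0.00250 + 0.00004 + 0.00098 + 0.00191 = 0.46617.
So 1 − D = 0.53383, i.e. 0.534 to 3 decimal places.

0.534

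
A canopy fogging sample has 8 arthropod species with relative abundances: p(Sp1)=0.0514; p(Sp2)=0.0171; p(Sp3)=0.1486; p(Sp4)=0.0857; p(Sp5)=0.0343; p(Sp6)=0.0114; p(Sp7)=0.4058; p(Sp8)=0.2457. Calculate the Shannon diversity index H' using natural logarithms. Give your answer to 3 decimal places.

1.594

Each pᵢ ln pᵢ term (working shown to 5 dp, full precision carried): 0.0514×(-2.96812)=-0.15256, 0.0171×(-4.06868)=-0.06957, 0.1486×(-1.90650)=-0.28331, 0.0857×(-2.45690)=-0.21056, 0.0343×(-3.37261)=-0.11568, 0.0114×(-4.47414)=-0.05101, 0.4058×(-0.90189)=-0.36599, 0.2457×(-1.40364)=-0.34488.
Sum = -1.59355, so H' = 1.594.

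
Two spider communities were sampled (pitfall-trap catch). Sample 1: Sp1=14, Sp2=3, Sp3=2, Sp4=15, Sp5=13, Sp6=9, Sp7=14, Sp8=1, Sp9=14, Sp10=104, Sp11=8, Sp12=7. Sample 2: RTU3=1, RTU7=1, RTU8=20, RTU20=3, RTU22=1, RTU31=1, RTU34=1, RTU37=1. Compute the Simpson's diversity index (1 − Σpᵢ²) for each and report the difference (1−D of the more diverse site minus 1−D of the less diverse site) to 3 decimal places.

Sample 1: N=204, proportions 0.06863, 0.01471, 0.0098, 0.07353, 0.06373, 0.04412, 0.06863, 0.0049, 0.06863, 0.5098, 0.03922, 0.03431, giving 1−D = 0.71151 (working shown to 5 dp, full precision carried).
Sample 2: N=29, proportions 0.03448, 0.03448, 0.68966, 0.10345, 0.03448, 0.03448, 0.03448, 0.03448, giving 1−D = 0.50654.
Difference = |0.71151 − 0.50654| = 0.20497, i.e. 0.205 to 3 decimal places.

0.205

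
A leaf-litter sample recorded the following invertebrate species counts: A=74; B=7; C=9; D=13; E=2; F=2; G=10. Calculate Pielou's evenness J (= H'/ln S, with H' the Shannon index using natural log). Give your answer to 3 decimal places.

0.642

Total N = 74+7+9+13+2+2+10 = 117, so the proportions are 0.63248, 0.05983, 0.07692, 0.11111, 0.01709, 0.01709, 0.08547 (working shown to 5 dp, full precision carried).
H' = −Σ pᵢ ln pᵢ = −((-0.28974) + (-0.16849) + (-0.19730) + (-0.24414) + (-0.06956) + (-0.06956) + (-0.21022)) = 1.24901.
With S = 7 species, ln S = 1.94591, so J = 1.24901/1.94591 = 0.64187, i.e. 0.642 to 3 decimal places.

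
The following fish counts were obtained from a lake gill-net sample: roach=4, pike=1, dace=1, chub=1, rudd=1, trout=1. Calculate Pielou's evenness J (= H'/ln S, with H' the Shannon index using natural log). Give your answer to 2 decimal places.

Total N = 4+1+1+1+1+1 = 9, so the proportions are 0.4444, 0.1111, 0.1111, 0.1111, 0.1111, 0.1111 (working shown to 4 dp, full precision carried).
H' = −Σ pᵢ ln pᵢ = −((-0.3604) + (-0.2441) + (-0.2441) + (-0.2441) + (-0.2441) + (-0.2441)) = 1.5811.
With S = 6 species, ln S = 1.7918, so J = 1.5811/1.7918 = 0.8824, i.e. 0.88 to 2 decimal places.

0.88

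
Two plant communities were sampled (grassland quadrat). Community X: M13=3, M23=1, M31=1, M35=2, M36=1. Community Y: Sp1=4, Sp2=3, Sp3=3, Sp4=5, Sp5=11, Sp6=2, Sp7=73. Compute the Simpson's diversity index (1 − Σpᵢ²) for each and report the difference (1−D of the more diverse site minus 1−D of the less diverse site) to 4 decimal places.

Community X: N=8, proportions 0.375, 0.125, 0.125, 0.25, 0.125, giving 1−D = 0.750000 (working shown to 6 dp, full precision carried).
Community Y: N=101, proportions 0.039604, 0.029703, 0.029703, 0.049505, 0.108911, 0.019802, 0.722772, giving 1−D = 0.459563.
Difference = |0.750000 − 0.459563| = 0.290437, i.e. 0.2904 to 4 decimal places.

0.2904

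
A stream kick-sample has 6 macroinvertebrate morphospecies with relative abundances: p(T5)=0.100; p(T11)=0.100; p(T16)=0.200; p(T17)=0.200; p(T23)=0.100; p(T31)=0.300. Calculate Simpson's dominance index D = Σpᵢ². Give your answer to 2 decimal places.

0.20

D = 0.1² + 0.1² + 0.2² + 0.2² + 0.1² + 0.3² = 0.0100 + 0.0100 + 0.0400 + 0.0400 + 0.0100 + 0.0900 = 0.2000 (working shown to 4 dp, full precision carried).
To 2 decimal places, D = 0.20.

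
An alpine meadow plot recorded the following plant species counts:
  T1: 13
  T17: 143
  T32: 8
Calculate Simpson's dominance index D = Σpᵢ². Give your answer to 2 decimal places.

0.77

Total N = 13+143+8 = 164, so the proportions are 0.0793, 0.872, 0.0488 (working shown to 4 dp, full precision carried).
D = 0.0793² + 0.872² + 0.0488² = 0.0063 + 0.7603 + 0.0024 = 0.7690.
To 2 decimal places, D = 0.77.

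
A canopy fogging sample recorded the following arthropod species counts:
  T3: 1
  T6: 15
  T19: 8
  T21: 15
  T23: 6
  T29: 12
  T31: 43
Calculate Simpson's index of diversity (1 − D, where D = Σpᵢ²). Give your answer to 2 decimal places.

Total N = 1+15+8+15+6+12+43 = 100, so the proportions are 0.01, 0.15, 0.08, 0.15, 0.06, 0.12, 0.43 (working shown to 4 dp, full precision carried).
D = 0.01² + 0.15² + 0.08² + 0.15² + 0.06² + 0.12² + 0.43² = 0.0001 + 0.0225 + 0.0064 + 0.0225 + 0.0036 + 0.0144 + 0.1849 = 0.2544.
So 1 − D = 0.7456, i.e. 0.75 to 2 decimal places.

0.75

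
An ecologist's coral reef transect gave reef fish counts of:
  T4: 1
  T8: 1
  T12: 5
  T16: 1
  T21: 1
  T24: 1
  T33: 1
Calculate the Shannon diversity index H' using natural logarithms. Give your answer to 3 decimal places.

1.666

Total N = 1+1+5+1+1+1+1 = 11, so the proportions are 0.09091, 0.09091, 0.45455, 0.09091, 0.09091, 0.09091, 0.09091 (working shown to 5 dp, full precision carried).
Each pᵢ ln pᵢ term: 0.09091×(-2.39790)=-0.21799, 0.09091×(-2.39790)=-0.21799, 0.45455×(-0.78846)=-0.35839, 0.09091×(-2.39790)=-0.21799, 0.09091×(-2.39790)=-0.21799, 0.09091×(-2.39790)=-0.21799, 0.09091×(-2.39790)=-0.21799.
Sum = -1.66633, so H' = 1.666.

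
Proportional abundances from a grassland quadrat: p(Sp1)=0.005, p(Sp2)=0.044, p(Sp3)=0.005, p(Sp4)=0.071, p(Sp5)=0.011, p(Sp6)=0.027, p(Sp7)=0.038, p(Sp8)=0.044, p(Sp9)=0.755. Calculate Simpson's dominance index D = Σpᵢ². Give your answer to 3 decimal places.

0.581

D = 0.005² + 0.044² + 0.005² + 0.071² + 0.011² + 0.027² + 0.038² + 0.044² + 0.755² = 0.00003 + 0.00194 + 0.00003 + 0.00504 + 0.00012 + 0.00073 + 0.00144 + 0.00194 + 0.57003 = 0.58128 (working shown to 5 dp, full precision carried).
To 3 decimal places, D = 0.581.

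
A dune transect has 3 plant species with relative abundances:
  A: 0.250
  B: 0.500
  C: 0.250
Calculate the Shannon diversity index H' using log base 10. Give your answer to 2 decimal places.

Each pᵢ log₁₀ pᵢ term (working shown to 4 dp, full precision carried): 0.25×(-0.6021)=-0.1505, 0.5×(-0.3010)=-0.1505, 0.25×(-0.6021)=-0.1505.
Sum = -0.4515, so H' = 0.45.

0.45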